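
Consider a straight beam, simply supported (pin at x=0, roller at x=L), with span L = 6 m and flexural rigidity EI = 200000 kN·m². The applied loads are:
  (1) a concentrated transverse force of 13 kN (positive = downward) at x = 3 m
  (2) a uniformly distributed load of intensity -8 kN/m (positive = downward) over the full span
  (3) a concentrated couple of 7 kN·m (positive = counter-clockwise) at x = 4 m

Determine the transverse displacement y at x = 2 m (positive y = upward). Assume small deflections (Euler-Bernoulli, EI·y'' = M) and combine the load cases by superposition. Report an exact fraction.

y(2) = 43/144000 m

Load 1 — point force P=13 kN at a=3 m (b=L-a=3):
  y_1 = -Pbx(L²-b²-x²)/(6LEI)  [x≤a] = -13·3·2·(6²-3²-2²)/(6·6·200000) = -299/1200000 m
Load 2 — uniform load w=-8 kN/m over full span:
  y_2 = -wx(L³-2Lx²+x³)/(24EI) = -(-8)·2·(6³-2·6·2²+2³)/(24·200000) = 11/18750 m
Load 3 — applied couple M₀=7 kN·m at a=4 m (b=L-a=2):
  y_3 = (M₀x³/(6L)+C₁x)/EI  [x≤a] with C₁=M₀(3b²-L²)/(6L)=-14/3 = (7·2³/(6·6)+(-14/3)·2)/200000 = -7/180000 m
Superposition: y = Σ y_i = 43/144000 m ≈ 0.000299 m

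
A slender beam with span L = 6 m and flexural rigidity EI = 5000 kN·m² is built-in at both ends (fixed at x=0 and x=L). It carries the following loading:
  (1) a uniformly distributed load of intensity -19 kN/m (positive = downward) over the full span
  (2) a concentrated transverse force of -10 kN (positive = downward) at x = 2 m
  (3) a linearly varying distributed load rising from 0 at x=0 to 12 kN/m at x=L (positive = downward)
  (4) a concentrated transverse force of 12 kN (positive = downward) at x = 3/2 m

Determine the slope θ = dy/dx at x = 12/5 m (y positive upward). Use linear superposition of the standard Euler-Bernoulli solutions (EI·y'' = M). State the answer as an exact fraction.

Load 1 — uniform load w=-19 kN/m over full span:
  θ_1 = -wx(L-x)(L-2x)/(12EI) = -(-19)·(12/5)·(6-(12/5))·(6-2·(12/5))/(12·5000) = 513/156250 rad
Load 2 — point force P=-10 kN at a=2 m (b=L-a=4):
  θ_2 = Pa²(L-x)(2bL-(3b+a)(L-x))/(2L³EI)  [x>a] = (-10)·2²·(6-(12/5))·(2·4·6-(3·4+2)·(6-(12/5)))/(2·6³·5000) = 1/6250 rad
Load 3 — triangular load w₀=12 kN/m (0→w₀ over full span):
  θ_3 = -w₀(2x(L-x)(L-2x)(x+2L)+x²(L-x)²)/(120LEI) = -12·(2·(12/5)·(6-(12/5))·(6-2·(12/5))·((12/5)+2·6)+(12/5)²·(6-(12/5))²)/(120·6·5000) = -486/390625 rad
Load 4 — point force P=12 kN at a=3/2 m (b=L-a=9/2):
  θ_4 = Pa²(L-x)(2bL-(3b+a)(L-x))/(2L³EI)  [x>a] = 12·(3/2)²·(6-(12/5))·(2·(9/2)·6-(3·(9/2)+(3/2))·(6-(12/5)))/(2·6³·5000) = 0 rad
Superposition: θ = Σ θ_i = 859/390625 rad ≈ 0.002199 rad

θ(12/5) = 859/390625 rad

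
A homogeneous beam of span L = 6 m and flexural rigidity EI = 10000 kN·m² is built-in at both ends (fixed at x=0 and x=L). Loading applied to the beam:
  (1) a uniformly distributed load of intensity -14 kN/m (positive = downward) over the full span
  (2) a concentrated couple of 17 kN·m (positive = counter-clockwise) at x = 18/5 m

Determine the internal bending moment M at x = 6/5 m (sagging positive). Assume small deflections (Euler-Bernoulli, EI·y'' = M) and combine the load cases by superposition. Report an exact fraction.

Load 1 — uniform load w=-14 kN/m over full span:
  M_1 = wLx/2 - wL²/12 - wx²/2 = (-14)·6·(6/5)/2 - (-14)·6²/12 - (-14)·(6/5)²/2 = 42/25 kN·m
Load 2 — applied couple M₀=17 kN·m at a=18/5 m (b=L-a=12/5):
  M_2 = R_Ax - M_A  [x≤a] with R_A=102/25, M_A=136/25 = (102/25)·(6/5) - (136/25) = -68/125 kN·m
Superposition: M = Σ M_i = 142/125 kN·m ≈ 1.136000 kN·m

M(6/5) = 142/125 kN·m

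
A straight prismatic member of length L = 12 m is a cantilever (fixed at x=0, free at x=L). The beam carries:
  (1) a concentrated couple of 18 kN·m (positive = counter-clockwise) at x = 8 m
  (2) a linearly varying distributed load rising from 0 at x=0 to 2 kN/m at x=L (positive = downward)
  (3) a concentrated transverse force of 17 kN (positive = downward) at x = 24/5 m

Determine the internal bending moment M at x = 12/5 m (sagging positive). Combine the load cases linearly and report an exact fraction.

M(12/5) = -11298/125 kN·m

Load 1 — applied couple M₀=18 kN·m at a=8 m (b=L-a=4):
  M_1 = M₀  [x≤a] = 18 = 18 kN·m
Load 2 — triangular load w₀=2 kN/m (0→w₀ over full span):
  M_2 = w₀Lx/2 - w₀L²/3 - w₀x³/(6L) = 2·12·(12/5)/2 - 2·12²/3 - 2·(12/5)³/(6·12) = -8448/125 kN·m
Load 3 — point force P=17 kN at a=24/5 m (b=L-a=36/5):
  M_3 = -P(a-x)  [x≤a] = -17·((24/5)-(12/5)) = -204/5 kN·m
Superposition: M = Σ M_i = -11298/125 kN·m ≈ -90.384000 kN·m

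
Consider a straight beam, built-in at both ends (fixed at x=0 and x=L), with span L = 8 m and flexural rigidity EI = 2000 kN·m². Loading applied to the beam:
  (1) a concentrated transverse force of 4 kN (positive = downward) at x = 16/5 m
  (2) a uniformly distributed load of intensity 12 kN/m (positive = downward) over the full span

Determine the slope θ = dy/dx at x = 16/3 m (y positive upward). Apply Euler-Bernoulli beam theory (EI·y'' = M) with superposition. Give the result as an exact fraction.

Load 1 — point force P=4 kN at a=16/5 m (b=L-a=24/5):
  θ_1 = Pa²(L-x)(2bL-(3b+a)(L-x))/(2L³EI)  [x>a] = 4·(16/5)²·(8-(16/3))·(2·(24/5)·8-(3·(24/5)+(16/5))·(8-(16/3)))/(2·8³·2000) = 224/140625 rad
Load 2 — uniform load w=12 kN/m over full span:
  θ_2 = -wx(L-x)(L-2x)/(12EI) = -12·(16/3)·(8-(16/3))·(8-2·(16/3))/(12·2000) = 64/3375 rad
Superposition: θ = Σ θ_i = 8672/421875 rad ≈ 0.020556 rad

θ(16/3) = 8672/421875 rad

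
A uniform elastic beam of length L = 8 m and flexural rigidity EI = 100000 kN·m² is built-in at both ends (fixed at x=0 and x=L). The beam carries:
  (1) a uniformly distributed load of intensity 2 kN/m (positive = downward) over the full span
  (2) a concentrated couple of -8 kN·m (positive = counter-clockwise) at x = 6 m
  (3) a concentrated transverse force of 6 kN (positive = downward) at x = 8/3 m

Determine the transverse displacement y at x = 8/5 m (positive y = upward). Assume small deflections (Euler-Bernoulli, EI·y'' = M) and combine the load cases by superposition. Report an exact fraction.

y(8/5) = -13051/105468750 m

Load 1 — uniform load w=2 kN/m over full span:
  y_1 = -wx²(L-x)²/(24EI) = -2·(8/5)²·(8-(8/5))²/(24·100000) = -512/5859375 m
Load 2 — applied couple M₀=-8 kN·m at a=6 m (b=L-a=2):
  y_2 = (R_Ax³/6 - M_Ax²/2)/EI  [x≤a] with R_A=-9/8, M_A=-5/2 = ((-9/8)·(8/5)³/6 - (-5/2)·(8/5)²/2)/100000 = 19/781250 m
Load 3 — point force P=6 kN at a=8/3 m (b=L-a=16/3):
  y_3 = -Pb²x²(3aL-(3a+b)x)/(6L³EI)  [x≤a] = -6·(16/3)²·(8/5)²·(3·(8/3)·8-(3·(8/3)+(16/3))·(8/5))/(6·8³·100000) = -128/2109375 m
Superposition: y = Σ y_i = -13051/105468750 m ≈ -0.000124 m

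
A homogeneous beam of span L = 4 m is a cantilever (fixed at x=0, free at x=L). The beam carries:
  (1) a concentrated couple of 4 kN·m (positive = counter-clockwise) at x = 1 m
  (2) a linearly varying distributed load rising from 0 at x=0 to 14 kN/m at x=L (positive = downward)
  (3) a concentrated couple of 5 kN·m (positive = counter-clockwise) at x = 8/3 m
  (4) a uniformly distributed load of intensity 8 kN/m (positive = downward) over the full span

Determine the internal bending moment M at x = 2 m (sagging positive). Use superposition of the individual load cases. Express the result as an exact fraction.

M(2) = -103/3 kN·m

Load 1 — applied couple M₀=4 kN·m at a=1 m (b=L-a=3):
  M_1 = 0  [x>a] = 0 kN·m
Load 2 — triangular load w₀=14 kN/m (0→w₀ over full span):
  M_2 = w₀Lx/2 - w₀L²/3 - w₀x³/(6L) = 14·4·2/2 - 14·4²/3 - 14·2³/(6·4) = -70/3 kN·m
Load 3 — applied couple M₀=5 kN·m at a=8/3 m (b=L-a=4/3):
  M_3 = M₀  [x≤a] = 5 = 5 kN·m
Load 4 — uniform load w=8 kN/m over full span:
  M_4 = -w(L-x)²/2 = -8·(4-2)²/2 = -16 kN·m
Superposition: M = Σ M_i = -103/3 kN·m ≈ -34.333333 kN·m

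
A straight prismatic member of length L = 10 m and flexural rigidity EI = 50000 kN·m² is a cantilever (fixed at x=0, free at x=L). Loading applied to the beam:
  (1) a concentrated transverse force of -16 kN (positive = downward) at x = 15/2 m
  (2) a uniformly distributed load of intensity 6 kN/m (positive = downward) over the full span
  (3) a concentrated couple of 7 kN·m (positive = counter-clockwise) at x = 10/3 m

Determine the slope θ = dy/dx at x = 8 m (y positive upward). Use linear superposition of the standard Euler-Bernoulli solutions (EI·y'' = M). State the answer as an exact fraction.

Load 1 — point force P=-16 kN at a=15/2 m (b=L-a=5/2):
  θ_1 = -Pa²/(2EI)  [x>a] = -(-16)·(15/2)²/(2·50000) = 9/1000 rad
Load 2 — uniform load w=6 kN/m over full span:
  θ_2 = -wx(x²-3Lx+3L²)/(6EI) = -6·8·(8²-3·10·8+3·10²)/(6·50000) = -62/3125 rad
Load 3 — applied couple M₀=7 kN·m at a=10/3 m (b=L-a=20/3):
  θ_3 = M₀a/EI  [x>a] = 7·(10/3)/50000 = 7/15000 rad
Superposition: θ = Σ θ_i = -389/37500 rad ≈ -0.010373 rad

θ(8) = -389/37500 rad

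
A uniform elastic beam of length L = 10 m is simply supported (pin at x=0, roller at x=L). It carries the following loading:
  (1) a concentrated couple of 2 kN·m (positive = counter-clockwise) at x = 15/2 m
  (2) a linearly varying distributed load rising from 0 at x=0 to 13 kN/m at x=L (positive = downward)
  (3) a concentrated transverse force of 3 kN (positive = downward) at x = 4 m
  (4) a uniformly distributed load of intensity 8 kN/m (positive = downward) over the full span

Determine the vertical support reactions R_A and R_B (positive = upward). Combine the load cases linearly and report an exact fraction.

Load 1 — applied couple M₀=2 kN·m at a=15/2 m (b=L-a=5/2):
  R_A = M₀/L = 2/10 = 1/5 kN
  R_B = -M₀/L = -2/10 = -1/5 kN
Load 2 — triangular load w₀=13 kN/m (0→w₀ over full span):
  R_A = w₀L/6 = 13·10/6 = 65/3 kN
  R_B = w₀L/3 = 13·10/3 = 130/3 kN
Load 3 — point force P=3 kN at a=4 m (b=L-a=6):
  R_A = Pb/L = 3·6/10 = 9/5 kN
  R_B = Pa/L = 3·4/10 = 6/5 kN
Load 4 — uniform load w=8 kN/m over full span:
  R_A = wL/2 = 8·10/2 = 40 kN
  R_B = wL/2 = 8·10/2 = 40 kN
Superposition: R_A = 191/3 kN, R_B = 253/3 kN

R_A = 191/3 kN, R_B = 253/3 kN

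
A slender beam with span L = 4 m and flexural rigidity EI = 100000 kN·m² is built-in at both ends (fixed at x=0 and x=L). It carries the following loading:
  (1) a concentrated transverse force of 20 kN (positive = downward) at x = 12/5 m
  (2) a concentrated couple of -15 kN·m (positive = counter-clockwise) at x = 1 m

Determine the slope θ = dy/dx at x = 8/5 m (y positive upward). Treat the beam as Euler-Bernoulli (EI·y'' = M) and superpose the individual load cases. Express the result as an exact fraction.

θ(8/5) = -5221/125000000 rad

Load 1 — point force P=20 kN at a=12/5 m (b=L-a=8/5):
  θ_1 = -Pb²x(2aL-(3a+b)x)/(2L³EI)  [x≤a] = -20·(8/5)²·(8/5)·(2·(12/5)·4-(3·(12/5)+(8/5))·(8/5))/(2·4³·100000) = -64/1953125 rad
Load 2 — applied couple M₀=-15 kN·m at a=1 m (b=L-a=3):
  θ_2 = (R_Ax²/2 - M_Ax - M₀(x-a))/EI  [x>a] with R_A=-135/32, M_A=45/16 = ((-135/32)·(8/5)²/2 - (45/16)·(8/5) - (-15)·((8/5)-1))/100000 = -9/1000000 rad
Superposition: θ = Σ θ_i = -5221/125000000 rad ≈ -0.000042 rad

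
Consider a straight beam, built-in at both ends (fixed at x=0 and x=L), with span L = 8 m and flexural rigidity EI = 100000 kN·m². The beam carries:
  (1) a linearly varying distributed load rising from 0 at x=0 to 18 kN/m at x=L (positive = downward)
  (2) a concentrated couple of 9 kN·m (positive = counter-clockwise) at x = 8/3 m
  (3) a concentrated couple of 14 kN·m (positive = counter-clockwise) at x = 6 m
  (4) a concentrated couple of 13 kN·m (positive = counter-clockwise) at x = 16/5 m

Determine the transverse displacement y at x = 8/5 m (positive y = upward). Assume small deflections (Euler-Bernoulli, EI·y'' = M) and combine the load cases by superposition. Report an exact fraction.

Load 1 — triangular load w₀=18 kN/m (0→w₀ over full span):
  y_1 = -w₀x²(L-x)²(x+2L)/(120LEI) = -18·(8/5)²·(8-(8/5))²·((8/5)+2·8)/(120·8·100000) = -16896/48828125 m
Load 2 — applied couple M₀=9 kN·m at a=8/3 m (b=L-a=16/3):
  y_2 = (R_Ax³/6 - M_Ax²/2)/EI  [x≤a] with R_A=3/2, M_A=0 = ((3/2)·(8/5)³/6 - 0·(8/5)²/2)/100000 = 4/390625 m
Load 3 — applied couple M₀=14 kN·m at a=6 m (b=L-a=2):
  y_3 = (R_Ax³/6 - M_Ax²/2)/EI  [x≤a] with R_A=63/32, M_A=35/8 = ((63/32)·(8/5)³/6 - (35/8)·(8/5)²/2)/100000 = -133/3125000 m
Load 4 — applied couple M₀=13 kN·m at a=16/5 m (b=L-a=24/5):
  y_4 = (R_Ax³/6 - M_Ax²/2)/EI  [x≤a] with R_A=117/50, M_A=39/25 = ((117/50)·(8/5)³/6 - (39/25)·(8/5)²/2)/100000 = -39/9765625 m
Superposition: y = Σ y_i = -149353/390625000 m ≈ -0.000382 m

y(8/5) = -149353/390625000 m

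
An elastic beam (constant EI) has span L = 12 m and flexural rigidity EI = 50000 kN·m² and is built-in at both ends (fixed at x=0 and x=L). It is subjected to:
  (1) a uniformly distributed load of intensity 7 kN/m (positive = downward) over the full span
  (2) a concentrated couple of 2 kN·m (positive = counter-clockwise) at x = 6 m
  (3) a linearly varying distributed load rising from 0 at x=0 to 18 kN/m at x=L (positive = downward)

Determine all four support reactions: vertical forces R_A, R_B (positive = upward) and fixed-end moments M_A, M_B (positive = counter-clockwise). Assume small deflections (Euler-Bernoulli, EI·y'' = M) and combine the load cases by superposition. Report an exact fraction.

R_A = 1493/20 kN, M_A = 1709/10 kN·m, R_B = 2347/20 kN, M_B = -2131/10 kN·m

Load 1 — uniform load w=7 kN/m over full span:
  R_A = wL/2 = 7·12/2 = 42 kN
  M_A = wL²/12 = 7·12²/12 = 84 kN·m
  R_B = wL/2 = 7·12/2 = 42 kN
  M_B = -wL²/12 = -7·12²/12 = -84 kN·m
Load 2 — applied couple M₀=2 kN·m at a=6 m (b=L-a=6):
  R_A = 6M₀ab/L³ = 6·2·6·6/12³ = 1/4 kN
  M_A = M₀b(2a-b)/L² = 2·6·(2·6-6)/12² = 1/2 kN·m
  R_B = -6M₀ab/L³ = -6·2·6·6/12³ = -1/4 kN
  M_B = M₀a(2b-a)/L² = 2·6·(2·6-6)/12² = 1/2 kN·m
Load 3 — triangular load w₀=18 kN/m (0→w₀ over full span):
  R_A = 3w₀L/20 = 3·18·12/20 = 162/5 kN
  M_A = w₀L²/30 = 18·12²/30 = 432/5 kN·m
  R_B = 7w₀L/20 = 7·18·12/20 = 378/5 kN
  M_B = -w₀L²/20 = -18·12²/20 = -648/5 kN·m
Superposition: R_A = 1493/20 kN, M_A = 1709/10 kN·m, R_B = 2347/20 kN, M_B = -2131/10 kN·m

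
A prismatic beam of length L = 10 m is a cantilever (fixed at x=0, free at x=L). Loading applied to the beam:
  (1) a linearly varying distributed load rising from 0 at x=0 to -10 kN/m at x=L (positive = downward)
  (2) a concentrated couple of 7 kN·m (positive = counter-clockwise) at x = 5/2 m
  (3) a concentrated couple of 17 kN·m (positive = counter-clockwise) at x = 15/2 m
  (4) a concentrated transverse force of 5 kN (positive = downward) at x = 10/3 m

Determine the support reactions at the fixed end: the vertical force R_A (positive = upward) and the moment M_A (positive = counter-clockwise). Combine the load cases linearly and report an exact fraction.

Load 1 — triangular load w₀=-10 kN/m (0→w₀ over full span):
  R_A = w₀L/2 = (-10)·10/2 = -50 kN
  M_A = w₀L²/3 = (-10)·10²/3 = -1000/3 kN·m
Load 2 — applied couple M₀=7 kN·m at a=5/2 m (b=L-a=15/2):
  R_A = 0 kN
  M_A = -M₀ = -7 kN·m
Load 3 — applied couple M₀=17 kN·m at a=15/2 m (b=L-a=5/2):
  R_A = 0 kN
  M_A = -M₀ = -17 kN·m
Load 4 — point force P=5 kN at a=10/3 m (b=L-a=20/3):
  R_A = P = 5 kN
  M_A = Pa = 5·(10/3) = 50/3 kN·m
Superposition: R_A = -45 kN, M_A = -1022/3 kN·m

R_A = -45 kN, M_A = -1022/3 kN·m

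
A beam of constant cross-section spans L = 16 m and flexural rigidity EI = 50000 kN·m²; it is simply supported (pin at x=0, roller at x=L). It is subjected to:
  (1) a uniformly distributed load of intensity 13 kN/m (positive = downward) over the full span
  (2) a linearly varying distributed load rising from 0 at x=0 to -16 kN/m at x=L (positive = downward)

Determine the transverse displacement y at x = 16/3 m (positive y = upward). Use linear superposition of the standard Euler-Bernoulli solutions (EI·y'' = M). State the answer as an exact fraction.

Load 1 — uniform load w=13 kN/m over full span:
  y_1 = -wx(L³-2Lx²+x³)/(24EI) = -13·(16/3)·(16³-2·16·(16/3)²+(16/3)³)/(24·50000) = -146432/759375 m
Load 2 — triangular load w₀=-16 kN/m (0→w₀ over full span):
  y_2 = -w₀x(7L⁴-10L²x²+3x⁴)/(360LEI) = -(-16)·(16/3)·(7·16⁴-10·16²·(16/3)²+3·(16/3)⁴)/(360·16·50000) = 262144/2278125 m
Superposition: y = Σ y_i = -177152/2278125 m ≈ -0.077762 m

y(16/3) = -177152/2278125 m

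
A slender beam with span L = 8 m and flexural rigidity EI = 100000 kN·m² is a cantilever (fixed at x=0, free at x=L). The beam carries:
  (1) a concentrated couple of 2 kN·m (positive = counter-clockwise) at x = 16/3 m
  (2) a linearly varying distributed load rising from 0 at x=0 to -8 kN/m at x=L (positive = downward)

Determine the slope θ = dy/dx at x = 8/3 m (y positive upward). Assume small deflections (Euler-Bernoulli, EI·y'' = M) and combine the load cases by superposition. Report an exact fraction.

θ(8/3) = 5297/1518750 rad

Load 1 — applied couple M₀=2 kN·m at a=16/3 m (b=L-a=8/3):
  θ_1 = M₀x/EI  [x≤a] = 2·(8/3)/100000 = 1/18750 rad
Load 2 — triangular load w₀=-8 kN/m (0→w₀ over full span):
  θ_2 = (w₀Lx²/4-w₀L²x/3-w₀x⁴/(24L))/EI = ((-8)·8·(8/3)²/4-(-8)·8²·(8/3)/3-(-8)·(8/3)⁴/(24·8))/100000 = 2608/759375 rad
Superposition: θ = Σ θ_i = 5297/1518750 rad ≈ 0.003488 rad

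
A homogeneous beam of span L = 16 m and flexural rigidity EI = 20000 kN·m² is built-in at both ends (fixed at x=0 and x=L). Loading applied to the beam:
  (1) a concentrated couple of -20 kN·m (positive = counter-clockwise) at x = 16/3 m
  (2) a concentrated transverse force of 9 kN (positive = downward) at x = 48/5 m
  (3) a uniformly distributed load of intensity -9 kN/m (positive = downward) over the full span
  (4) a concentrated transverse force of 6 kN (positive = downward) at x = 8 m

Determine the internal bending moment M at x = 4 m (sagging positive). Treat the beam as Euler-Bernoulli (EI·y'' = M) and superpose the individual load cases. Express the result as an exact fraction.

M(4) = -11932/375 kN·m

Load 1 — applied couple M₀=-20 kN·m at a=16/3 m (b=L-a=32/3):
  M_1 = R_Ax - M_A  [x≤a] with R_A=-5/3, M_A=0 = (-5/3)·4 - 0 = -20/3 kN·m
Load 2 — point force P=9 kN at a=48/5 m (b=L-a=32/5):
  M_2 = Pb²(3a+b)x/L³ - Pab²/L²  [x≤a] = 9·(32/5)²·(3·(48/5)+(32/5))·4/16³ - 9·(48/5)·(32/5)²/16² = -144/125 kN·m
Load 3 — uniform load w=-9 kN/m over full span:
  M_3 = wLx/2 - wL²/12 - wx²/2 = (-9)·16·4/2 - (-9)·16²/12 - (-9)·4²/2 = -24 kN·m
Load 4 — point force P=6 kN at a=8 m (b=L-a=8):
  M_4 = Pb²(3a+b)x/L³ - Pab²/L²  [x≤a] = 6·8²·(3·8+8)·4/16³ - 6·8·8²/16² = 0 kN·m
Superposition: M = Σ M_i = -11932/375 kN·m ≈ -31.818667 kN·m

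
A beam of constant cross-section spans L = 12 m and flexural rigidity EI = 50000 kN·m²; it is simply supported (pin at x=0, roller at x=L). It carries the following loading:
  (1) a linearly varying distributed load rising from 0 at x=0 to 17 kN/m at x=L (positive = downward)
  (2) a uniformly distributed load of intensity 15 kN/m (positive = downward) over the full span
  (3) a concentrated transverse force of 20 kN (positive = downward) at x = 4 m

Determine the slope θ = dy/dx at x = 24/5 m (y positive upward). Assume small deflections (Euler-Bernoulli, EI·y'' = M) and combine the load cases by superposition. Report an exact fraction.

θ(24/5) = -197266/17578125 rad

Load 1 — triangular load w₀=17 kN/m (0→w₀ over full span):
  θ_1 = -w₀(7L⁴-30L²x²+15x⁴)/(360LEI) = -17·(7·12⁴-30·12²·(24/5)²+15·(24/5)⁴)/(360·12·50000) = -16473/3906250 rad
Load 2 — uniform load w=15 kN/m over full span:
  θ_2 = -w(L³-6Lx²+4x³)/(24EI) = -15·(12³-6·12·(24/5)²+4·(24/5)³)/(24·50000) = -999/156250 rad
Load 3 — point force P=20 kN at a=4 m (b=L-a=8):
  θ_3 = -Pa(2L²-6Lx+3x²+a²)/(6LEI)  [x>a] = -20·4·(2·12²-6·12·(24/5)+3·(24/5)²+4²)/(6·12·50000) = -86/140625 rad
Superposition: θ = Σ θ_i = -197266/17578125 rad ≈ -0.011222 rad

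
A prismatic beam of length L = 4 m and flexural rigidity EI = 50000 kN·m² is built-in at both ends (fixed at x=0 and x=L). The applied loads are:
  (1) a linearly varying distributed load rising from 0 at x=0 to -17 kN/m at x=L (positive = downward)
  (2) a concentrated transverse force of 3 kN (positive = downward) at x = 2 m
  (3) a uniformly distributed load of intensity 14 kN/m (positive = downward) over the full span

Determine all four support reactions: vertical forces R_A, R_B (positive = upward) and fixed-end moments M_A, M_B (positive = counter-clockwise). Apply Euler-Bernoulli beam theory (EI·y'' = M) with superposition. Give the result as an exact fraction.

R_A = 193/10 kN, M_A = 111/10 kN·m, R_B = 57/10 kN, M_B = -197/30 kN·m

Load 1 — triangular load w₀=-17 kN/m (0→w₀ over full span):
  R_A = 3w₀L/20 = 3·(-17)·4/20 = -51/5 kN
  M_A = w₀L²/30 = (-17)·4²/30 = -136/15 kN·m
  R_B = 7w₀L/20 = 7·(-17)·4/20 = -119/5 kN
  M_B = -w₀L²/20 = -(-17)·4²/20 = 68/5 kN·m
Load 2 — point force P=3 kN at a=2 m (b=L-a=2):
  R_A = Pb²(3a+b)/L³ = 3·2²·(3·2+2)/4³ = 3/2 kN
  M_A = Pab²/L² = 3·2·2²/4² = 3/2 kN·m
  R_B = Pa²(a+3b)/L³ = 3·2²·(2+3·2)/4³ = 3/2 kN
  M_B = -Pa²b/L² = -3·2²·2/4² = -3/2 kN·m
Load 3 — uniform load w=14 kN/m over full span:
  R_A = wL/2 = 14·4/2 = 28 kN
  M_A = wL²/12 = 14·4²/12 = 56/3 kN·m
  R_B = wL/2 = 14·4/2 = 28 kN
  M_B = -wL²/12 = -14·4²/12 = -56/3 kN·m
Superposition: R_A = 193/10 kN, M_A = 111/10 kN·m, R_B = 57/10 kN, M_B = -197/30 kN·m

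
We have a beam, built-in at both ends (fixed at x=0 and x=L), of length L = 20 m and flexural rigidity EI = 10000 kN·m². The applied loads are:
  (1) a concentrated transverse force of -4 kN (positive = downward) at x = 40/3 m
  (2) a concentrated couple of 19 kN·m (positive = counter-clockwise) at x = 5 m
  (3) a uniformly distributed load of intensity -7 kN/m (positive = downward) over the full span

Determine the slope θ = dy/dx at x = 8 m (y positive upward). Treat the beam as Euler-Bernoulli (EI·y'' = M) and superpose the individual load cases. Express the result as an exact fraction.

Load 1 — point force P=-4 kN at a=40/3 m (b=L-a=20/3):
  θ_1 = -Pb²x(2aL-(3a+b)x)/(2L³EI)  [x≤a] = -(-4)·(20/3)²·8·(2·(40/3)·20-(3·(40/3)+(20/3))·8)/(2·20³·10000) = 8/5625 rad
Load 2 — applied couple M₀=19 kN·m at a=5 m (b=L-a=15):
  θ_2 = (R_Ax²/2 - M_Ax - M₀(x-a))/EI  [x>a] with R_A=171/160, M_A=-57/16 = ((171/160)·8²/2 - (-57/16)·8 - 19·(8-5))/10000 = 57/100000 rad
Load 3 — uniform load w=-7 kN/m over full span:
  θ_3 = -wx(L-x)(L-2x)/(12EI) = -(-7)·8·(20-8)·(20-2·8)/(12·10000) = 14/625 rad
Superposition: θ = Σ θ_i = 21953/900000 rad ≈ 0.024392 rad

θ(8) = 21953/900000 rad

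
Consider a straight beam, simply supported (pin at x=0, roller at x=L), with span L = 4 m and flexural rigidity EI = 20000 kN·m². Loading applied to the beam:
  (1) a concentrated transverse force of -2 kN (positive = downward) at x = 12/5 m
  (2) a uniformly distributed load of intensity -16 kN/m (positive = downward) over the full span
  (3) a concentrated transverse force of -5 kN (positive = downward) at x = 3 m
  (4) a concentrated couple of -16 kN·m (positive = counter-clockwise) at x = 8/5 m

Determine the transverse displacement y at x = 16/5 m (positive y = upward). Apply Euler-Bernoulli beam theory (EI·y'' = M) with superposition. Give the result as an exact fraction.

Load 1 — point force P=-2 kN at a=12/5 m (b=L-a=8/5):
  y_1 = -Pa(L-x)(2Lx-a²-x²)/(6LEI)  [x>a] = -(-2)·(12/5)·(4-(16/5))·(2·4·(16/5)-(12/5)²-(16/5)²)/(6·4·20000) = 6/78125 m
Load 2 — uniform load w=-16 kN/m over full span:
  y_2 = -wx(L³-2Lx²+x³)/(24EI) = -(-16)·(16/5)·(4³-2·4·(16/5)²+(16/5)³)/(24·20000) = 1856/1171875 m
Load 3 — point force P=-5 kN at a=3 m (b=L-a=1):
  y_3 = -Pa(L-x)(2Lx-a²-x²)/(6LEI)  [x>a] = -(-5)·3·(4-(16/5))·(2·4·(16/5)-3²-(16/5)²)/(6·4·20000) = 159/1000000 m
Load 4 — applied couple M₀=-16 kN·m at a=8/5 m (b=L-a=12/5):
  y_4 = (M₀x³/(6L)-M₀(x-a)²/2+C₁x)/EI  [x>a] with C₁=M₀(3b²-L²)/(6L)=-64/75 = ((-16)·(16/5)³/(6·4)-(-16)·((16/5)-(8/5))²/2+(-64/75)·(16/5))/20000 = -16/78125 m
Superposition: y = Σ y_i = 121109/75000000 m ≈ 0.001615 m

y(16/5) = 121109/75000000 m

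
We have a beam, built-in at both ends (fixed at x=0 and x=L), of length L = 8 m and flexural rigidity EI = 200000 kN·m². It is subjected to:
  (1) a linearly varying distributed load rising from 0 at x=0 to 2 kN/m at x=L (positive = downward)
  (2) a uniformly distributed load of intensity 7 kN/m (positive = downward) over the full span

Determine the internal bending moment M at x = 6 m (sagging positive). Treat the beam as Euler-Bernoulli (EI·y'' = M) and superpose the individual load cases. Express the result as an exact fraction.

M(6) = 29/5 kN·m

Load 1 — triangular load w₀=2 kN/m (0→w₀ over full span):
  M_1 = 3w₀Lx/20 - w₀L²/30 - w₀x³/(6L) = 3·2·8·6/20 - 2·8²/30 - 2·6³/(6·8) = 17/15 kN·m
Load 2 — uniform load w=7 kN/m over full span:
  M_2 = wLx/2 - wL²/12 - wx²/2 = 7·8·6/2 - 7·8²/12 - 7·6²/2 = 14/3 kN·m
Superposition: M = Σ M_i = 29/5 kN·m ≈ 5.800000 kN·m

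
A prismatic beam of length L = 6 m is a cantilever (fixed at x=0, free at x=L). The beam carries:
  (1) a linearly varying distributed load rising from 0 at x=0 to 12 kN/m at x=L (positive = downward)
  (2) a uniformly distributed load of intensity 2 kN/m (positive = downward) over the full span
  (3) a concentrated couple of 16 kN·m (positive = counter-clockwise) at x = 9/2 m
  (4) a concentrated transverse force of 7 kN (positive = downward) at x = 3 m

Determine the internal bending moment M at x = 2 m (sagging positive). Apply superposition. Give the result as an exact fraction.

Load 1 — triangular load w₀=12 kN/m (0→w₀ over full span):
  M_1 = w₀Lx/2 - w₀L²/3 - w₀x³/(6L) = 12·6·2/2 - 12·6²/3 - 12·2³/(6·6) = -224/3 kN·m
Load 2 — uniform load w=2 kN/m over full span:
  M_2 = -w(L-x)²/2 = -2·(6-2)²/2 = -16 kN·m
Load 3 — applied couple M₀=16 kN·m at a=9/2 m (b=L-a=3/2):
  M_3 = M₀  [x≤a] = 16 = 16 kN·m
Load 4 — point force P=7 kN at a=3 m (b=L-a=3):
  M_4 = -P(a-x)  [x≤a] = -7·(3-2) = -7 kN·m
Superposition: M = Σ M_i = -245/3 kN·m ≈ -81.666667 kN·m

M(2) = -245/3 kN·m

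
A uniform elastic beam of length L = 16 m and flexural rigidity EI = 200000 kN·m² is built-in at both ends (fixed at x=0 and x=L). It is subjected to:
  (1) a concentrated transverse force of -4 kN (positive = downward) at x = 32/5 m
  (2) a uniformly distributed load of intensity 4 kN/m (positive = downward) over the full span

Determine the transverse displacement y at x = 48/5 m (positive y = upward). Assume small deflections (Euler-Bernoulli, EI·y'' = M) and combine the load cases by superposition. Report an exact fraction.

Load 1 — point force P=-4 kN at a=32/5 m (b=L-a=48/5):
  y_1 = -Pa²(L-x)²(3bL-(3b+a)(L-x))/(6L³EI)  [x>a] = -(-4)·(32/5)²·(16-(48/5))²·(3·(48/5)·16-(3·(48/5)+(32/5))·(16-(48/5)))/(6·16³·200000) = 47104/146484375 m
Load 2 — uniform load w=4 kN/m over full span:
  y_2 = -wx²(L-x)²/(24EI) = -4·(48/5)²·(16-(48/5))²/(24·200000) = -6144/1953125 m
Superposition: y = Σ y_i = -413696/146484375 m ≈ -0.002824 m

y(48/5) = -413696/146484375 m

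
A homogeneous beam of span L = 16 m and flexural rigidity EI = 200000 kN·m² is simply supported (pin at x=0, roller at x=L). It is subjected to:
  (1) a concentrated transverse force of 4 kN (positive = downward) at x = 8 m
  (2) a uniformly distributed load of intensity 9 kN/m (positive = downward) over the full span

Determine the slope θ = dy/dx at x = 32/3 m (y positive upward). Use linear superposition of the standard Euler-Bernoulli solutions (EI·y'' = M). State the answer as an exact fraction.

Load 1 — point force P=4 kN at a=8 m (b=L-a=8):
  θ_1 = -Pa(2L²-6Lx+3x²+a²)/(6LEI)  [x>a] = -4·8·(2·16²-6·16·(32/3)+3·(32/3)²+8²)/(6·16·200000) = 1/5625 rad
Load 2 — uniform load w=9 kN/m over full span:
  θ_2 = -w(L³-6Lx²+4x³)/(24EI) = -9·(16³-6·16·(32/3)²+4·(32/3)³)/(24·200000) = 104/28125 rad
Superposition: θ = Σ θ_i = 109/28125 rad ≈ 0.003876 rad

θ(32/3) = 109/28125 rad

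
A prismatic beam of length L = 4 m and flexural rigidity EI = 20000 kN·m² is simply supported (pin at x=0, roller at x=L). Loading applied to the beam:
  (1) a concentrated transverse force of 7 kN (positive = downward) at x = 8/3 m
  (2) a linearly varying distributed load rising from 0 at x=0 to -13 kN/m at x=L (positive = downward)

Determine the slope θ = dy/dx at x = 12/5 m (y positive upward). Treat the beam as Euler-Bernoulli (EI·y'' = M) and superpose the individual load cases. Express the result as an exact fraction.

θ(12/5) = -19619/126562500 rad

Load 1 — point force P=7 kN at a=8/3 m (b=L-a=4/3):
  θ_1 = -Pb(L²-b²-3x²)/(6LEI)  [x≤a] = -7·(4/3)·(4²-(4/3)²-3·(12/5)²)/(6·4·20000) = 301/5062500 rad
Load 2 — triangular load w₀=-13 kN/m (0→w₀ over full span):
  θ_2 = -w₀(7L⁴-30L²x²+15x⁴)/(360LEI) = -(-13)·(7·4⁴-30·4²·(12/5)²+15·(12/5)⁴)/(360·4·20000) = -754/3515625 rad
Superposition: θ = Σ θ_i = -19619/126562500 rad ≈ -0.000155 rad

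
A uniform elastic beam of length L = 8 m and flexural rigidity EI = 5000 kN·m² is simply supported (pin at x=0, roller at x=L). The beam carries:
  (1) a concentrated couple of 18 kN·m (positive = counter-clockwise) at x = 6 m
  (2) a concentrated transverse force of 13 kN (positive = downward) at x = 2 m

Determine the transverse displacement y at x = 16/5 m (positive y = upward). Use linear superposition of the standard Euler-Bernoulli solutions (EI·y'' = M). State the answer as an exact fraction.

Load 1 — applied couple M₀=18 kN·m at a=6 m (b=L-a=2):
  y_1 = (M₀x³/(6L)+C₁x)/EI  [x≤a] with C₁=M₀(3b²-L²)/(6L)=-39/2 = (18·(16/5)³/(6·8)+(-39/2)·(16/5))/5000 = -783/78125 m
Load 2 — point force P=13 kN at a=2 m (b=L-a=6):
  y_2 = -Pa(L-x)(2Lx-a²-x²)/(6LEI)  [x>a] = -13·2·(8-(16/5))·(2·8·(16/5)-2²-(16/5)²)/(6·8·5000) = -3003/156250 m
Superposition: y = Σ y_i = -4569/156250 m ≈ -0.029242 m

y(16/5) = -4569/156250 m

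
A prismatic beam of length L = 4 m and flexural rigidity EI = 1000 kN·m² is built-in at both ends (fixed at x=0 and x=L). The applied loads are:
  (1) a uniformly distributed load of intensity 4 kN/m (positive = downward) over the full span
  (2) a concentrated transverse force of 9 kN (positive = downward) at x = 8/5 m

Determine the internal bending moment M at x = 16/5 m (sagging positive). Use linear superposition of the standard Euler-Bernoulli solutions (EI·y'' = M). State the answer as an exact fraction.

Load 1 — uniform load w=4 kN/m over full span:
  M_1 = wLx/2 - wL²/12 - wx²/2 = 4·4·(16/5)/2 - 4·4²/12 - 4·(16/5)²/2 = -16/75 kN·m
Load 2 — point force P=9 kN at a=8/5 m (b=L-a=12/5):
  M_2 = Pa²(a+3b)(L-x)/L³ - Pa²b/L²  [x>a] = 9·(8/5)²·((8/5)+3·(12/5))·(4-(16/5))/4³ - 9·(8/5)²·(12/5)/4² = -576/625 kN·m
Superposition: M = Σ M_i = -2128/1875 kN·m ≈ -1.134933 kN·m

M(16/5) = -2128/1875 kN·m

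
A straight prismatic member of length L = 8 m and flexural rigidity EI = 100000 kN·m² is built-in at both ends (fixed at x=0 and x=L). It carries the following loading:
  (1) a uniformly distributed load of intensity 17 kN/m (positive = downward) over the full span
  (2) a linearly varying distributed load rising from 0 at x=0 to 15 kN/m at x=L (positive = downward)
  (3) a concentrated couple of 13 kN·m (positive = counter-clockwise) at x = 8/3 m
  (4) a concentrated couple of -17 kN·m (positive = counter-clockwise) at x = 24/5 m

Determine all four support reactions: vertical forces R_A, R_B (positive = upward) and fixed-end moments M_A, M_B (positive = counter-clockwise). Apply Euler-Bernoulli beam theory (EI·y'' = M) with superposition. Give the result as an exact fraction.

Load 1 — uniform load w=17 kN/m over full span:
  R_A = wL/2 = 17·8/2 = 68 kN
  M_A = wL²/12 = 17·8²/12 = 272/3 kN·m
  R_B = wL/2 = 17·8/2 = 68 kN
  M_B = -wL²/12 = -17·8²/12 = -272/3 kN·m
Load 2 — triangular load w₀=15 kN/m (0→w₀ over full span):
  R_A = 3w₀L/20 = 3·15·8/20 = 18 kN
  M_A = w₀L²/30 = 15·8²/30 = 32 kN·m
  R_B = 7w₀L/20 = 7·15·8/20 = 42 kN
  M_B = -w₀L²/20 = -15·8²/20 = -48 kN·m
Load 3 — applied couple M₀=13 kN·m at a=8/3 m (b=L-a=16/3):
  R_A = 6M₀ab/L³ = 6·13·(8/3)·(16/3)/8³ = 13/6 kN
  M_A = M₀b(2a-b)/L² = 13·(16/3)·(2·(8/3)-(16/3))/8² = 0 kN·m
  R_B = -6M₀ab/L³ = -6·13·(8/3)·(16/3)/8³ = -13/6 kN
  M_B = M₀a(2b-a)/L² = 13·(8/3)·(2·(16/3)-(8/3))/8² = 13/3 kN·m
Load 4 — applied couple M₀=-17 kN·m at a=24/5 m (b=L-a=16/5):
  R_A = 6M₀ab/L³ = 6·(-17)·(24/5)·(16/5)/8³ = -153/50 kN
  M_A = M₀b(2a-b)/L² = (-17)·(16/5)·(2·(24/5)-(16/5))/8² = -136/25 kN·m
  R_B = -6M₀ab/L³ = -6·(-17)·(24/5)·(16/5)/8³ = 153/50 kN
  M_B = M₀a(2b-a)/L² = (-17)·(24/5)·(2·(16/5)-(24/5))/8² = -51/25 kN·m
Superposition: R_A = 6383/75 kN, M_A = 8792/75 kN·m, R_B = 8317/75 kN, M_B = -10228/75 kN·m

R_A = 6383/75 kN, M_A = 8792/75 kN·m, R_B = 8317/75 kN, M_B = -10228/75 kN·m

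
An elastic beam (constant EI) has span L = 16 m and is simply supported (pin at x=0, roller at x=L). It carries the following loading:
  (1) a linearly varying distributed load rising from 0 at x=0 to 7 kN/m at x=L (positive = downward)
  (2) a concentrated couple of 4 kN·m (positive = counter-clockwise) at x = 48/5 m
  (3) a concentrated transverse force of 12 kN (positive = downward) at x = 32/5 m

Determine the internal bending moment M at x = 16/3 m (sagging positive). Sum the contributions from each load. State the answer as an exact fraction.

M(16/3) = 51932/405 kN·m

Load 1 — triangular load w₀=7 kN/m (0→w₀ over full span):
  M_1 = w₀Lx/6 - w₀x³/(6L) = 7·16·(16/3)/6 - 7·(16/3)³/(6·16) = 7168/81 kN·m
Load 2 — applied couple M₀=4 kN·m at a=48/5 m (b=L-a=32/5):
  M_2 = M₀x/L  [x≤a] = 4·(16/3)/16 = 4/3 kN·m
Load 3 — point force P=12 kN at a=32/5 m (b=L-a=48/5):
  M_3 = Pbx/L  [x≤a] = 12·(48/5)·(16/3)/16 = 192/5 kN·m
Superposition: M = Σ M_i = 51932/405 kN·m ≈ 128.227160 kN·m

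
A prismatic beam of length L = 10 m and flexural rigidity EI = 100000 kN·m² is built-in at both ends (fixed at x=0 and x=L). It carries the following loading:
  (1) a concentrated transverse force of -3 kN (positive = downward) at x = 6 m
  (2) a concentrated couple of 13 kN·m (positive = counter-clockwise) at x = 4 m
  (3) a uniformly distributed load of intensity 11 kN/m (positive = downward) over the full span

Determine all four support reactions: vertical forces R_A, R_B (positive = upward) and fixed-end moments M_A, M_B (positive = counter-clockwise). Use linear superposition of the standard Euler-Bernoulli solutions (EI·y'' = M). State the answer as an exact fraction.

R_A = 6977/125 kN, M_A = 6776/75 kN·m, R_B = 6398/125 kN, M_B = -6239/75 kN·m

Load 1 — point force P=-3 kN at a=6 m (b=L-a=4):
  R_A = Pb²(3a+b)/L³ = (-3)·4²·(3·6+4)/10³ = -132/125 kN
  M_A = Pab²/L² = (-3)·6·4²/10² = -72/25 kN·m
  R_B = Pa²(a+3b)/L³ = (-3)·6²·(6+3·4)/10³ = -243/125 kN
  M_B = -Pa²b/L² = -(-3)·6²·4/10² = 108/25 kN·m
Load 2 — applied couple M₀=13 kN·m at a=4 m (b=L-a=6):
  R_A = 6M₀ab/L³ = 6·13·4·6/10³ = 234/125 kN
  M_A = M₀b(2a-b)/L² = 13·6·(2·4-6)/10² = 39/25 kN·m
  R_B = -6M₀ab/L³ = -6·13·4·6/10³ = -234/125 kN
  M_B = M₀a(2b-a)/L² = 13·4·(2·6-4)/10² = 104/25 kN·m
Load 3 — uniform load w=11 kN/m over full span:
  R_A = wL/2 = 11·10/2 = 55 kN
  M_A = wL²/12 = 11·10²/12 = 275/3 kN·m
  R_B = wL/2 = 11·10/2 = 55 kN
  M_B = -wL²/12 = -11·10²/12 = -275/3 kN·m
Superposition: R_A = 6977/125 kN, M_A = 6776/75 kN·m, R_B = 6398/125 kN, M_B = -6239/75 kN·m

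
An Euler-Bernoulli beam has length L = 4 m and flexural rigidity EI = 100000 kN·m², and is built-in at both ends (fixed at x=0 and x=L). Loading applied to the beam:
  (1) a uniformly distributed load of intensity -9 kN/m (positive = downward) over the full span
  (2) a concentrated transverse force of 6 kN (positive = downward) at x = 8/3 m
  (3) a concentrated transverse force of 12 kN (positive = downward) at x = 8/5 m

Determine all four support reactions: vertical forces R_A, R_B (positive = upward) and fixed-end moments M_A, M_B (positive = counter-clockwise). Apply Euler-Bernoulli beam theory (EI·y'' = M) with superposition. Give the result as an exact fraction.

Load 1 — uniform load w=-9 kN/m over full span:
  R_A = wL/2 = (-9)·4/2 = -18 kN
  M_A = wL²/12 = (-9)·4²/12 = -12 kN·m
  R_B = wL/2 = (-9)·4/2 = -18 kN
  M_B = -wL²/12 = -(-9)·4²/12 = 12 kN·m
Load 2 — point force P=6 kN at a=8/3 m (b=L-a=4/3):
  R_A = Pb²(3a+b)/L³ = 6·(4/3)²·(3·(8/3)+(4/3))/4³ = 14/9 kN
  M_A = Pab²/L² = 6·(8/3)·(4/3)²/4² = 16/9 kN·m
  R_B = Pa²(a+3b)/L³ = 6·(8/3)²·((8/3)+3·(4/3))/4³ = 40/9 kN
  M_B = -Pa²b/L² = -6·(8/3)²·(4/3)/4² = -32/9 kN·m
Load 3 — point force P=12 kN at a=8/5 m (b=L-a=12/5):
  R_A = Pb²(3a+b)/L³ = 12·(12/5)²·(3·(8/5)+(12/5))/4³ = 972/125 kN
  M_A = Pab²/L² = 12·(8/5)·(12/5)²/4² = 864/125 kN·m
  R_B = Pa²(a+3b)/L³ = 12·(8/5)²·((8/5)+3·(12/5))/4³ = 528/125 kN
  M_B = -Pa²b/L² = -12·(8/5)²·(12/5)/4² = -576/125 kN·m
Superposition: R_A = -9752/1125 kN, M_A = -3724/1125 kN·m, R_B = -10498/1125 kN, M_B = 4316/1125 kN·m

R_A = -9752/1125 kN, M_A = -3724/1125 kN·m, R_B = -10498/1125 kN, M_B = 4316/1125 kN·m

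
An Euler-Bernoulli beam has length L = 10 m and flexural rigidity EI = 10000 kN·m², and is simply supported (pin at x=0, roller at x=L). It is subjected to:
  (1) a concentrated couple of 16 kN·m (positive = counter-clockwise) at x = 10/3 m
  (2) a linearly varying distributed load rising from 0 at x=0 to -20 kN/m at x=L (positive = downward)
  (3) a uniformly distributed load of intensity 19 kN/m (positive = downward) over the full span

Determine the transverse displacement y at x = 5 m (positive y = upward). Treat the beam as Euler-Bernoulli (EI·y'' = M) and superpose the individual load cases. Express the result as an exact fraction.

Load 1 — applied couple M₀=16 kN·m at a=10/3 m (b=L-a=20/3):
  y_1 = (M₀x³/(6L)-M₀(x-a)²/2+C₁x)/EI  [x>a] with C₁=M₀(3b²-L²)/(6L)=80/9 = (16·5³/(6·10)-16·(5-(10/3))²/2+(80/9)·5)/10000 = 1/180 m
Load 2 — triangular load w₀=-20 kN/m (0→w₀ over full span):
  y_2 = -w₀x(7L⁴-10L²x²+3x⁴)/(360LEI) = -(-20)·5·(7·10⁴-10·10²·5²+3·5⁴)/(360·10·10000) = 25/192 m
Load 3 — uniform load w=19 kN/m over full span:
  y_3 = -wx(L³-2Lx²+x³)/(24EI) = -19·5·(10³-2·10·5²+5³)/(24·10000) = -95/384 m
Superposition: y = Σ y_i = -643/5760 m ≈ -0.111632 m

y(5) = -643/5760 m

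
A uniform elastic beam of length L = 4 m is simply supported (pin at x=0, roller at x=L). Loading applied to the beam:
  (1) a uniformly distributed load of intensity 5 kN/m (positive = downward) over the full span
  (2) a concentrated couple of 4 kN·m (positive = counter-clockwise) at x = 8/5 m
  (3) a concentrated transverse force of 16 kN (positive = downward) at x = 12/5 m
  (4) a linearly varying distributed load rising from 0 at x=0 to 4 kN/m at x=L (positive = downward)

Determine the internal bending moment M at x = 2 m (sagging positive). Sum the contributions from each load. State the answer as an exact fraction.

M(2) = 124/5 kN·m

Load 1 — uniform load w=5 kN/m over full span:
  M_1 = wx(L-x)/2 = 5·2·(4-2)/2 = 10 kN·m
Load 2 — applied couple M₀=4 kN·m at a=8/5 m (b=L-a=12/5):
  M_2 = M₀x/L - M₀  [x>a] = 4·2/4 - 4 = -2 kN·m
Load 3 — point force P=16 kN at a=12/5 m (b=L-a=8/5):
  M_3 = Pbx/L  [x≤a] = 16·(8/5)·2/4 = 64/5 kN·m
Load 4 — triangular load w₀=4 kN/m (0→w₀ over full span):
  M_4 = w₀Lx/6 - w₀x³/(6L) = 4·4·2/6 - 4·2³/(6·4) = 4 kN·m
Superposition: M = Σ M_i = 124/5 kN·m ≈ 24.800000 kN·m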